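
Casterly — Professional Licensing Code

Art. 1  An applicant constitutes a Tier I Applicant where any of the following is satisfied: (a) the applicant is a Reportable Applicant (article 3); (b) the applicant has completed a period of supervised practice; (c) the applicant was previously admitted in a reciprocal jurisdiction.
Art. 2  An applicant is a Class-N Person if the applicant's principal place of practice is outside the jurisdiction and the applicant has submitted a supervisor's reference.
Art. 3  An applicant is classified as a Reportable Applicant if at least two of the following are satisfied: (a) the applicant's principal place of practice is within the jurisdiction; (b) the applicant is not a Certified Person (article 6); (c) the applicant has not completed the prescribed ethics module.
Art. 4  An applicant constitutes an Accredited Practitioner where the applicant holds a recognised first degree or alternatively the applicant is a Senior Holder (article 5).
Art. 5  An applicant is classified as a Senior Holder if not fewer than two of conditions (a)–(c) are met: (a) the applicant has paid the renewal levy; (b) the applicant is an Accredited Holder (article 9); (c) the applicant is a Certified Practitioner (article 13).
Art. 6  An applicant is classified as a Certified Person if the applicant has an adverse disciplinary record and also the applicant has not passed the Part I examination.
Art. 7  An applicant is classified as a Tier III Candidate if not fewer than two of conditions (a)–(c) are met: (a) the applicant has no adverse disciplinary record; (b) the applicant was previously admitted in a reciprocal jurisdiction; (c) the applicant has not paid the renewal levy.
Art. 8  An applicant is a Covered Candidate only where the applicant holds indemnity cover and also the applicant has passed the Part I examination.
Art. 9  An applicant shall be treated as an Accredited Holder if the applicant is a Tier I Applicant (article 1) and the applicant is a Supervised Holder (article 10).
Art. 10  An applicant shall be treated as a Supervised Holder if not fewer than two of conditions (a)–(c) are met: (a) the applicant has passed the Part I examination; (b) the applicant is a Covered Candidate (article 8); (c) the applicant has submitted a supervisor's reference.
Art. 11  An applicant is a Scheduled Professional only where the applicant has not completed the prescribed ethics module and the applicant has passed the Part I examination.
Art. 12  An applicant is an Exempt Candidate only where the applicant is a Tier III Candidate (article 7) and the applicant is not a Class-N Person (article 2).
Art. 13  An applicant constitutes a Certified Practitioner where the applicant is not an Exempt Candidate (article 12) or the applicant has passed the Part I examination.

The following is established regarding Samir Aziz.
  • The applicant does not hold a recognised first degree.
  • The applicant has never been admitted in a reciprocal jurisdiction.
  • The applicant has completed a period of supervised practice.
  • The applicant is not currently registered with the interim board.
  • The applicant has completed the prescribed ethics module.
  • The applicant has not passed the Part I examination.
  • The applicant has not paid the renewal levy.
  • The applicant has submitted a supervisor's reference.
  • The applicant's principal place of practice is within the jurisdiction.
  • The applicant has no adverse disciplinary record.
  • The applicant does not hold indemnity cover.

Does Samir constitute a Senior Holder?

No

Under article 6: the applicant has an adverse disciplinary record? no; and the applicant has not passed the Part I examination? yes. So the applicant is not a Certified Person.
Under article 3: the applicant's principal place of practice is within the jurisdiction? yes; not a Certified Person (article 6)? yes; the applicant has not completed the prescribed ethics module? no — 2 of 3 hold (need ≥2) → satisfied.
Under article 1: Reportable Applicant (article 3)? yes; or the applicant has completed a period of supervised practice? yes; or the applicant was previously admitted in a reciprocal jurisdiction? no. So the applicant is a Tier I Applicant.
Under article 8: the applicant holds indemnity cover? no; and the applicant has passed the Part I examination? no. So the applicant is not a Covered Candidate.
Under article 10: the applicant has passed the Part I examination? no; Covered Candidate (article 8)? no; the applicant has submitted a supervisor's reference? yes — 1 of 3 hold (need ≥2) → not satisfied.
Under article 9: Tier I Applicant (article 1)? yes; and Supervised Holder (article 10)? no. So the applicant is not an Accredited Holder.
Under article 7: the applicant has no adverse disciplinary record? yes; the applicant was previously admitted in a reciprocal jurisdiction? no; the applicant has not paid the renewal levy? yes — 2 of 3 hold (need ≥2) → satisfied.
Under article 2: the applicant's principal place of practice is outside the jurisdiction? no; and the applicant has submitted a supervisor's reference? yes. So the applicant is not a Class-N Person.
Under article 12: Tier III Candidate (article 7)? yes; and not a Class-N Person (article 2)? yes. So the applicant is an Exempt Candidate.
Under article 13: not an Exempt Candidate (article 12)? no; or the applicant has passed the Part I examination? no. So the applicant is not a Certified Practitioner.
Under article 5: the applicant has paid the renewal levy? no; Accredited Holder (article 9)? no; Certified Practitioner (article 13)? no — 0 of 3 hold (need ≥2) → not satisfied.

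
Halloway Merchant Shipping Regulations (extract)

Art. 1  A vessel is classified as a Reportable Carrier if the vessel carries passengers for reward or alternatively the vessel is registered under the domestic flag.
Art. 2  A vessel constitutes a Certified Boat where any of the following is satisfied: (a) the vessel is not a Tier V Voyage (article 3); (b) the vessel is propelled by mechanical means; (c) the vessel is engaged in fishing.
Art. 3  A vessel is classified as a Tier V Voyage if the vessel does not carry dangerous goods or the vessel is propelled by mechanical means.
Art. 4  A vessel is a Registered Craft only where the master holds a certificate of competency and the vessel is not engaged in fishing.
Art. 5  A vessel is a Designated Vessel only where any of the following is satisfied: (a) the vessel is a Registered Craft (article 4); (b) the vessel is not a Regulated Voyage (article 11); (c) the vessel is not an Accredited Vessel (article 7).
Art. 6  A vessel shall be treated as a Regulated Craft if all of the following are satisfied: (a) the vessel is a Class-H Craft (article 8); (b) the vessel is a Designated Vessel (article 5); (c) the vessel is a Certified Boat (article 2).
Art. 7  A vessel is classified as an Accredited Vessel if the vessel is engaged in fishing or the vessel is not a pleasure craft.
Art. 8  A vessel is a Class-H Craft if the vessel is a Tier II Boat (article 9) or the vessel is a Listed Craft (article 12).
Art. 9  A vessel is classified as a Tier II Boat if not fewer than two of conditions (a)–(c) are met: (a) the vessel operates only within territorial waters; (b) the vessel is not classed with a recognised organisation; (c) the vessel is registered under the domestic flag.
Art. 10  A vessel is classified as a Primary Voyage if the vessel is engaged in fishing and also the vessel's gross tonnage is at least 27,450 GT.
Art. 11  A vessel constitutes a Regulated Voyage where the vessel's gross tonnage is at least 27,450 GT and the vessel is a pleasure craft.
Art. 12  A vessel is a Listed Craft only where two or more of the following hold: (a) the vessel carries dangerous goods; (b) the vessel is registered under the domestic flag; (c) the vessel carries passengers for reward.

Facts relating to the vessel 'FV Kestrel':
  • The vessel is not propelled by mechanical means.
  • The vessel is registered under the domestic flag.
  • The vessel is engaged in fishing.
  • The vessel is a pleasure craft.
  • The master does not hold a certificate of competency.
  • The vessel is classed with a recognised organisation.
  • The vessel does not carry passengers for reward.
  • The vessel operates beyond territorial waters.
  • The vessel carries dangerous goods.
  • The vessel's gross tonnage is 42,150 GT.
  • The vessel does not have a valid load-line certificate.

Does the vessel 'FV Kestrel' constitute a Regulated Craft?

Under article 9: the vessel operates only within territorial waters? no; the vessel is not classed with a recognised organisation? no; the vessel is registered under the domestic flag? yes — 1 of 3 hold (need ≥2) → not satisfied.
Under article 12: the vessel carries dangerous goods? yes; the vessel is registered under the domestic flag? yes; the vessel carries passengers for reward? no — 2 of 3 hold (need ≥2) → satisfied.
Under article 8: Tier II Boat (article 9)? no; or Listed Craft (article 12)? yes. So the vessel is a Class-H Craft.
Under article 4: the master holds a certificate of competency? no; and the vessel is not engaged in fishing? no. So the vessel is not a Registered Craft.
Under article 11: vessel's gross tonnage: 42,150 GT ≥ 27,450 GT? yes; and the vessel is a pleasure craft? yes. So the vessel is a Regulated Voyage.
Under article 7: the vessel is engaged in fishing? yes; or the vessel is not a pleasure craft? no. So the vessel is an Accredited Vessel.
Under article 5: Registered Craft (article 4)? no; or not a Regulated Voyage (article 11)? no; or not an Accredited Vessel (article 7)? no. So the vessel is not a Designated Vessel.
Under article 3: the vessel does not carry dangerous goods? no; or the vessel is propelled by mechanical means? no. So the vessel is not a Tier V Voyage.
Under article 2: not a Tier V Voyage (article 3)? yes; or the vessel is propelled by mechanical means? no; or the vessel is engaged in fishing? yes. So the vessel is a Certified Boat.
Under article 6: Class-H Craft (article 8)? yes; and Designated Vessel (article 5)? no; and Certified Boat (article 2)? yes. So the vessel is not a Regulated Craft.

No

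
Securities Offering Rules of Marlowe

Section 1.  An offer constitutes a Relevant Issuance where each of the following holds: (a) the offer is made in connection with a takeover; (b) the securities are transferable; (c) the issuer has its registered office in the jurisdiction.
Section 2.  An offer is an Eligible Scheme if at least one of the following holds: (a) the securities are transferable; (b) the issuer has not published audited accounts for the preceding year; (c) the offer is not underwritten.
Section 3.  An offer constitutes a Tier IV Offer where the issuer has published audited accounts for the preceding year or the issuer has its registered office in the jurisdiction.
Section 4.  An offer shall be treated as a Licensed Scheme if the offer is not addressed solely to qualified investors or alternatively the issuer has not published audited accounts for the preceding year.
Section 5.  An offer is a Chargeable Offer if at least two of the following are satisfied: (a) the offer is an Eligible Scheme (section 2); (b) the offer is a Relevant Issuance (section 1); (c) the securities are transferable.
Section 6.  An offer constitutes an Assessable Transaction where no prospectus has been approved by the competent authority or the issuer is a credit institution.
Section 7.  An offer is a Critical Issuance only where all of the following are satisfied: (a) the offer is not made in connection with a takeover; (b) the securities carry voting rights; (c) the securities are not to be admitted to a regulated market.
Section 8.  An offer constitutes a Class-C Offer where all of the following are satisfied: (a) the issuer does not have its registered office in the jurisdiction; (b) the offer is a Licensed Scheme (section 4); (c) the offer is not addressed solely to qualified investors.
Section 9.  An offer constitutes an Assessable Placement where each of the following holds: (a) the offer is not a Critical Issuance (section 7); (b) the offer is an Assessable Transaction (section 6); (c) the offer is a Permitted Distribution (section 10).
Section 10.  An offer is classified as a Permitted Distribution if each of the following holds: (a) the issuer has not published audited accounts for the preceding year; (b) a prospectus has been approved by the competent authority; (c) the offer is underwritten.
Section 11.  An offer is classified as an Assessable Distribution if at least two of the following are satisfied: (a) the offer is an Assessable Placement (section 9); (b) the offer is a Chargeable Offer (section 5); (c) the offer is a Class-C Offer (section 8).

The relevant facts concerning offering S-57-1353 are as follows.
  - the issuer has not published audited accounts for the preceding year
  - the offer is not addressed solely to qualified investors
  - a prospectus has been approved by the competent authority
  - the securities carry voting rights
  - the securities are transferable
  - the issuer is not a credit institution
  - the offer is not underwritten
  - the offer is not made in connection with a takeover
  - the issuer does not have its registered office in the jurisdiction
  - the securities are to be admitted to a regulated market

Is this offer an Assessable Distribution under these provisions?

section 7 — Critical Issuance: [the offer is not made in connection with a takeover? yes] AND [the securities carry voting rights? yes] AND [the securities are not to be admitted to a regulated market? no] → not satisfied.
section 6 — Assessable Transaction: [no prospectus has been approved by the competent authority? no] OR [the issuer is a credit institution? no] → not satisfied.
section 10 — Permitted Distribution: [the issuer has not published audited accounts for the preceding year? yes] AND [a prospectus has been approved by the competent authority? yes] AND [the offer is underwritten? no] → not satisfied.
section 9 — Assessable Placement: [not a Critical Issuance (section 7)? yes] AND [Assessable Transaction (section 6)? no] AND [Permitted Distribution (section 10)? no] → not satisfied.
section 2 — Eligible Scheme: [the securities are transferable? yes] OR [the issuer has not published audited accounts for the preceding year? yes] OR [the offer is not underwritten? yes] → satisfied.
section 1 — Relevant Issuance: [the offer is made in connection with a takeover? no] AND [the securities are transferable? yes] AND [the issuer has its registered office in the jurisdiction? no] → not satisfied.
section 5 — Chargeable Offer: Eligible Scheme (section 2)? yes; Relevant Issuance (section 1)? no; the securities are transferable? yes — 2 of 3 hold (need ≥2) → satisfied.
section 4 — Licensed Scheme: [the offer is not addressed solely to qualified investors? yes] OR [the issuer has not published audited accounts for the preceding year? yes] → satisfied.
section 8 — Class-C Offer: [the issuer does not have its registered office in the jurisdiction? yes] AND [Licensed Scheme (section 4)? yes] AND [the offer is not addressed solely to qualified investors? yes] → satisfied.
section 11 — Assessable Distribution: Assessable Placement (section 9)? no; Chargeable Offer (section 5)? yes; Class-C Offer (section 8)? yes — 2 of 3 hold (need ≥2) → satisfied.

Yes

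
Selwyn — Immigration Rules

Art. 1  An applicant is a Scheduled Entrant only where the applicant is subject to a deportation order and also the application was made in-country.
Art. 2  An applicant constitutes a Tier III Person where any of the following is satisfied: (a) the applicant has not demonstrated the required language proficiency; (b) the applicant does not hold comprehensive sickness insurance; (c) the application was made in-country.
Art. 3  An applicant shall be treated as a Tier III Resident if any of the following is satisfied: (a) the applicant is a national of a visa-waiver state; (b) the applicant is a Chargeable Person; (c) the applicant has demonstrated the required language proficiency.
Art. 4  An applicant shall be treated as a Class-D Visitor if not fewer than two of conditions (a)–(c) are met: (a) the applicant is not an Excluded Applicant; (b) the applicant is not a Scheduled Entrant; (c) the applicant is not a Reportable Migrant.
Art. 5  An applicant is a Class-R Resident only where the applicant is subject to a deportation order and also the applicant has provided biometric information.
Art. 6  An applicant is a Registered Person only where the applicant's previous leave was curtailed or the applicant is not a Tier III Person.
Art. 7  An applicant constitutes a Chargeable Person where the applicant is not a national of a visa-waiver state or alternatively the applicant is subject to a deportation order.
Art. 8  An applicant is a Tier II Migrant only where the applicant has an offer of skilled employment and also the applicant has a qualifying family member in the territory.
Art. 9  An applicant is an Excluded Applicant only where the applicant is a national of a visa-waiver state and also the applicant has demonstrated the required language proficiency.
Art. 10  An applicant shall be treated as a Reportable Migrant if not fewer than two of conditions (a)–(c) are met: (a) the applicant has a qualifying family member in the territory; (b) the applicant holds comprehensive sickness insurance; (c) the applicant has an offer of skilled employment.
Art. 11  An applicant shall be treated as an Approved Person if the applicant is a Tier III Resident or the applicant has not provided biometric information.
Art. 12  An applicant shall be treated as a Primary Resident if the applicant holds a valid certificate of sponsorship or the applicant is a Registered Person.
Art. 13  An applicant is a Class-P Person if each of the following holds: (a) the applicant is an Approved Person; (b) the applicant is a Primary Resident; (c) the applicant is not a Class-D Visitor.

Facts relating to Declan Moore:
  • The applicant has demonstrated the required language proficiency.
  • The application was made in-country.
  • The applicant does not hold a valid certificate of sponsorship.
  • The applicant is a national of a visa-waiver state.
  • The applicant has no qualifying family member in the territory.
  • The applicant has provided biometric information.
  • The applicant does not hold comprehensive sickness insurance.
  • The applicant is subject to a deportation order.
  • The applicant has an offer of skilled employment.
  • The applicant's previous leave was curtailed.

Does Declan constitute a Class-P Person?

Yes

article 7 — Chargeable Person: [the applicant is not a national of a visa-waiver state? no] OR [the applicant is subject to a deportation order? yes] → satisfied.
article 3 — Tier III Resident: [the applicant is a national of a visa-waiver state? yes] OR [Chargeable Person (article 7)? yes] OR [the applicant has demonstrated the required language proficiency? yes] → satisfied.
article 11 — Approved Person: [Tier III Resident (article 3)? yes] OR [the applicant has not provided biometric information? no] → satisfied.
article 2 — Tier III Person: [the applicant has not demonstrated the required language proficiency? no] OR [the applicant does not hold comprehensive sickness insurance? yes] OR [the application was made in-country? yes] → satisfied.
article 6 — Registered Person: [the applicant's previous leave was curtailed? yes] OR [not a Tier III Person (article 2)? no] → satisfied.
article 12 — Primary Resident: [the applicant holds a valid certificate of sponsorship? no] OR [Registered Person (article 6)? yes] → satisfied.
article 9 — Excluded Applicant: [the applicant is a national of a visa-waiver state? yes] AND [the applicant has demonstrated the required language proficiency? yes] → satisfied.
article 1 — Scheduled Entrant: [the applicant is subject to a deportation order? yes] AND [the application was made in-country? yes] → satisfied.
article 10 — Reportable Migrant: the applicant has a qualifying family member in the territory? no; the applicant holds comprehensive sickness insurance? no; the applicant has an offer of skilled employment? yes — 1 of 3 hold (need ≥2) → not satisfied.
article 4 — Class-D Visitor: not an Excluded Applicant (article 9)? no; not a Scheduled Entrant (article 1)? no; not a Reportable Migrant (article 10)? yes — 1 of 3 hold (need ≥2) → not satisfied.
article 13 — Class-P Person: [Approved Person (article 11)? yes] AND [Primary Resident (article 12)? yes] AND [not a Class-D Visitor (article 4)? yes] → satisfied.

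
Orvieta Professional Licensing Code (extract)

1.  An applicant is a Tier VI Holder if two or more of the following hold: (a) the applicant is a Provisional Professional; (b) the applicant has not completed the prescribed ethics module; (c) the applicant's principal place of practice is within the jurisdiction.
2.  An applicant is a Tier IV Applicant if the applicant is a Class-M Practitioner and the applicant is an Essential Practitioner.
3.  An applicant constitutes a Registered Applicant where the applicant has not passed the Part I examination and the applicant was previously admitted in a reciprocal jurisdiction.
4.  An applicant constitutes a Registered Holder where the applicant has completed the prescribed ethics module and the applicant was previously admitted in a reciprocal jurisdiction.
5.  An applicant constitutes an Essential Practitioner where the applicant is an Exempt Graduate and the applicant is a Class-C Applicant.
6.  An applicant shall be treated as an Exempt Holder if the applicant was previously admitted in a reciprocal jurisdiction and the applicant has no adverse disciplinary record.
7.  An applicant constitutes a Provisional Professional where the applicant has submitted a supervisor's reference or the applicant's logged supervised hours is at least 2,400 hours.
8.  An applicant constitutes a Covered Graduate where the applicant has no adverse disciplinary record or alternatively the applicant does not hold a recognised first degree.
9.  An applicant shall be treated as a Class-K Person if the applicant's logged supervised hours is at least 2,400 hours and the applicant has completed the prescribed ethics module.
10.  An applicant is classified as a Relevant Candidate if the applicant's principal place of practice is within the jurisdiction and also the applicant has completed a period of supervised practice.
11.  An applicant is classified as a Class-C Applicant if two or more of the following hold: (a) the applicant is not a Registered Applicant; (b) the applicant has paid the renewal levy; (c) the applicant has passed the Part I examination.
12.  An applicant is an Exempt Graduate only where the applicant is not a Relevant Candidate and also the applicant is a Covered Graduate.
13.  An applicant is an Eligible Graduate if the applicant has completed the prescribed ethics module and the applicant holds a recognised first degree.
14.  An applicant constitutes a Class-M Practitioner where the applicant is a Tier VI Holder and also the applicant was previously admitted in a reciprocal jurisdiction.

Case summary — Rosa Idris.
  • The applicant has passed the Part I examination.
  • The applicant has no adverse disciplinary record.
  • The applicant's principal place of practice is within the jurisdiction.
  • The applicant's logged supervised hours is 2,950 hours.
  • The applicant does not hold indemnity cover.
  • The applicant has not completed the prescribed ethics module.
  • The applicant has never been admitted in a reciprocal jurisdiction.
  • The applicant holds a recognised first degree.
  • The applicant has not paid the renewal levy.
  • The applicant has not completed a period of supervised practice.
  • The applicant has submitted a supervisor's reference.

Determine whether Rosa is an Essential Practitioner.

Yes

paragraph 10 — Relevant Candidate: [the applicant's principal place of practice is within the jurisdiction? yes] AND [the applicant has completed a period of supervised practice? no] → not satisfied.
paragraph 8 — Covered Graduate: [the applicant has no adverse disciplinary record? yes] OR [the applicant does not hold a recognised first degree? no] → satisfied.
paragraph 12 — Exempt Graduate: [not a Relevant Candidate (paragraph 10)? yes] AND [Covered Graduate (paragraph 8)? yes] → satisfied.
paragraph 3 — Registered Applicant: [the applicant has not passed the Part I examination? no] AND [the applicant was previously admitted in a reciprocal jurisdiction? no] → not satisfied.
paragraph 11 — Class-C Applicant: not a Registered Applicant (paragraph 3)? yes; the applicant has paid the renewal levy? no; the applicant has passed the Part I examination? yes — 2 of 3 hold (need ≥2) → satisfied.
paragraph 5 — Essential Practitioner: [Exempt Graduate (paragraph 12)? yes] AND [Class-C Applicant (paragraph 11)? yes] → satisfied.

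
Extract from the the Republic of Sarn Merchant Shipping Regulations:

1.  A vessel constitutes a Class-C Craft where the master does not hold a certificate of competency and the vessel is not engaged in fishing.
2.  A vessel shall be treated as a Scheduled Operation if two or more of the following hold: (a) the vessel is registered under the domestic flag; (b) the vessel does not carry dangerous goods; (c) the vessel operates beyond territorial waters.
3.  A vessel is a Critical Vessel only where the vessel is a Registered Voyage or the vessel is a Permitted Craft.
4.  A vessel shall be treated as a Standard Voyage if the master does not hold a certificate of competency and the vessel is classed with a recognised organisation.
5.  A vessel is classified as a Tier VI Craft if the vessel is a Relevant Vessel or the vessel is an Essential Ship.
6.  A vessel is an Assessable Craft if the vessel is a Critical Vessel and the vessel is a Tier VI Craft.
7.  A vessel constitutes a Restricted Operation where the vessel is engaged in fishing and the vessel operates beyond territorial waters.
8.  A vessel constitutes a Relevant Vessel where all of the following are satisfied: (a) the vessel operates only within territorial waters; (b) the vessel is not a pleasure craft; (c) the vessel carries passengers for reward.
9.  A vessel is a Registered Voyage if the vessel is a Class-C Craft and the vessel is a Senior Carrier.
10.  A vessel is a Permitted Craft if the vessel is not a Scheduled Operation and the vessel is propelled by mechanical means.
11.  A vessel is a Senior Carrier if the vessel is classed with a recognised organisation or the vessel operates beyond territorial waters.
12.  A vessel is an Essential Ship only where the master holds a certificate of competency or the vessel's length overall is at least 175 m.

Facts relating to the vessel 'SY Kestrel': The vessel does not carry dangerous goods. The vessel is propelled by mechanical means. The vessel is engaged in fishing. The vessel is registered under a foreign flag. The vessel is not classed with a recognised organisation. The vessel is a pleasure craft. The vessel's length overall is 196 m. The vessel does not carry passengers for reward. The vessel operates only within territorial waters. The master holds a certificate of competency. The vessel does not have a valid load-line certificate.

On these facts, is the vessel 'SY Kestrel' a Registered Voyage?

paragraph 1 — Class-C Craft: [the master does not hold a certificate of competency? no] AND [the vessel is not engaged in fishing? no] → not satisfied.
paragraph 11 — Senior Carrier: [the vessel is classed with a recognised organisation? no] OR [the vessel operates beyond territorial waters? no] → not satisfied.
paragraph 9 — Registered Voyage: [Class-C Craft (paragraph 1)? no] AND [Senior Carrier (paragraph 11)? no] → not satisfied.

No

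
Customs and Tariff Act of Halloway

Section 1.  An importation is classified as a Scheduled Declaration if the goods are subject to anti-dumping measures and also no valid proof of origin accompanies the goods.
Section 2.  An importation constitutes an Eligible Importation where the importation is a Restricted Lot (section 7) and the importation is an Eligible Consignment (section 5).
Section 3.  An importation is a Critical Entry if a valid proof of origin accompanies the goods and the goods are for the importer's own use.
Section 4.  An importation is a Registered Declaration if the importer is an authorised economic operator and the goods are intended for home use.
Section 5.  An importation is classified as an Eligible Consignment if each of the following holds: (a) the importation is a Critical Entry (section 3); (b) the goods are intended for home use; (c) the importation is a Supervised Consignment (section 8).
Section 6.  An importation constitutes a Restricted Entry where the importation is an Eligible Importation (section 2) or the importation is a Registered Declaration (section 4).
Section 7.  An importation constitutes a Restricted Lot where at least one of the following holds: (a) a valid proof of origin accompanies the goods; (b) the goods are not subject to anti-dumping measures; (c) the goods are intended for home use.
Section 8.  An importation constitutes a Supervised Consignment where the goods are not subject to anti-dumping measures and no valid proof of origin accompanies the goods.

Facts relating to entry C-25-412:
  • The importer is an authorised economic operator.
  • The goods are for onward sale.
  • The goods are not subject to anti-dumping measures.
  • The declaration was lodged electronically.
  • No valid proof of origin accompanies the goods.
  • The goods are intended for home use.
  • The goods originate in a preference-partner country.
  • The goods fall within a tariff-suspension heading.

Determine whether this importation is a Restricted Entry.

Yes

section 7 — Restricted Lot: [a valid proof of origin accompanies the goods? no] OR [the goods are not subject to anti-dumping measures? yes] OR [the goods are intended for home use? yes] → satisfied.
section 3 — Critical Entry: [a valid proof of origin accompanies the goods? no] AND [the goods are for the importer's own use? no] → not satisfied.
section 8 — Supervised Consignment: [the goods are not subject to anti-dumping measures? yes] AND [no valid proof of origin accompanies the goods? yes] → satisfied.
section 5 — Eligible Consignment: [Critical Entry (section 3)? no] AND [the goods are intended for home use? yes] AND [Supervised Consignment (section 8)? yes] → not satisfied.
section 2 — Eligible Importation: [Restricted Lot (section 7)? yes] AND [Eligible Consignment (section 5)? no] → not satisfied.
section 4 — Registered Declaration: [the importer is an authorised economic operator? yes] AND [the goods are intended for home use? yes] → satisfied.
section 6 — Restricted Entry: [Eligible Importation (section 2)? no] OR [Registered Declaration (section 4)? yes] → satisfied.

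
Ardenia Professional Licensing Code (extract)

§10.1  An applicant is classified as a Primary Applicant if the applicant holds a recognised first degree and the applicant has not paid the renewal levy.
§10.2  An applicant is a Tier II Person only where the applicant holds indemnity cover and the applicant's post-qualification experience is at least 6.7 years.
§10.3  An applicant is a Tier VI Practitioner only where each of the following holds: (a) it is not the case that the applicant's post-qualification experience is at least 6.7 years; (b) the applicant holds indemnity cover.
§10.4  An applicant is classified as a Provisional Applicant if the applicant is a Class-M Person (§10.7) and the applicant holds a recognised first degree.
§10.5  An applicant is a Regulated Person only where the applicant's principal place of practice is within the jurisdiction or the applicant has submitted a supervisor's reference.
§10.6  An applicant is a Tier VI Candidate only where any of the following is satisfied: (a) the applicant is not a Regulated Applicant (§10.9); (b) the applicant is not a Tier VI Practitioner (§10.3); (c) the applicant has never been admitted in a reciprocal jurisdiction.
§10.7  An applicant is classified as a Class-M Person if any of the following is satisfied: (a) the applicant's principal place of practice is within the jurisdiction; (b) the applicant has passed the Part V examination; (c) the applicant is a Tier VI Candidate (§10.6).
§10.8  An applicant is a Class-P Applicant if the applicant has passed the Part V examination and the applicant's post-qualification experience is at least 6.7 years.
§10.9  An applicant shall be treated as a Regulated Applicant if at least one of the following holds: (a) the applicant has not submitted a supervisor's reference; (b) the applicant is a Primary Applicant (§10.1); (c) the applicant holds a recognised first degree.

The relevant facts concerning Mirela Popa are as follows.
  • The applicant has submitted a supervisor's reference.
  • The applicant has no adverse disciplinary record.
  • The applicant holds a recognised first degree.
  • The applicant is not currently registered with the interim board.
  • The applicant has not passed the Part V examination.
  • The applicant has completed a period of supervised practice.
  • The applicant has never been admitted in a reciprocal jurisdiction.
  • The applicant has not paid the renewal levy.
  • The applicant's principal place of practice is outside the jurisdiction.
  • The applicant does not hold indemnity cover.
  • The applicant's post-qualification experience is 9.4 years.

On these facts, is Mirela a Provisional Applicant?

§10.1 — Primary Applicant: [the applicant holds a recognised first degree? yes] AND [the applicant has not paid the renewal levy? yes] → satisfied.
§10.9 — Regulated Applicant: [the applicant has not submitted a supervisor's reference? no] OR [Primary Applicant (§10.1)? yes] OR [the applicant holds a recognised first degree? yes] → satisfied.
§10.3 — Tier VI Practitioner: [applicant's post-qualification experience: 9.4 years ≥ 6.7 years? yes, so negated condition no] AND [the applicant holds indemnity cover? no] → not satisfied.
§10.6 — Tier VI Candidate: [not a Regulated Applicant (§10.9)? no] OR [not a Tier VI Practitioner (§10.3)? yes] OR [the applicant has never been admitted in a reciprocal jurisdiction? yes] → satisfied.
§10.7 — Class-M Person: [the applicant's principal place of practice is within the jurisdiction? no] OR [the applicant has passed the Part V examination? no] OR [Tier VI Candidate (§10.6)? yes] → satisfied.
§10.4 — Provisional Applicant: [Class-M Person (§10.7)? yes] AND [the applicant holds a recognised first degree? yes] → satisfied.

Yes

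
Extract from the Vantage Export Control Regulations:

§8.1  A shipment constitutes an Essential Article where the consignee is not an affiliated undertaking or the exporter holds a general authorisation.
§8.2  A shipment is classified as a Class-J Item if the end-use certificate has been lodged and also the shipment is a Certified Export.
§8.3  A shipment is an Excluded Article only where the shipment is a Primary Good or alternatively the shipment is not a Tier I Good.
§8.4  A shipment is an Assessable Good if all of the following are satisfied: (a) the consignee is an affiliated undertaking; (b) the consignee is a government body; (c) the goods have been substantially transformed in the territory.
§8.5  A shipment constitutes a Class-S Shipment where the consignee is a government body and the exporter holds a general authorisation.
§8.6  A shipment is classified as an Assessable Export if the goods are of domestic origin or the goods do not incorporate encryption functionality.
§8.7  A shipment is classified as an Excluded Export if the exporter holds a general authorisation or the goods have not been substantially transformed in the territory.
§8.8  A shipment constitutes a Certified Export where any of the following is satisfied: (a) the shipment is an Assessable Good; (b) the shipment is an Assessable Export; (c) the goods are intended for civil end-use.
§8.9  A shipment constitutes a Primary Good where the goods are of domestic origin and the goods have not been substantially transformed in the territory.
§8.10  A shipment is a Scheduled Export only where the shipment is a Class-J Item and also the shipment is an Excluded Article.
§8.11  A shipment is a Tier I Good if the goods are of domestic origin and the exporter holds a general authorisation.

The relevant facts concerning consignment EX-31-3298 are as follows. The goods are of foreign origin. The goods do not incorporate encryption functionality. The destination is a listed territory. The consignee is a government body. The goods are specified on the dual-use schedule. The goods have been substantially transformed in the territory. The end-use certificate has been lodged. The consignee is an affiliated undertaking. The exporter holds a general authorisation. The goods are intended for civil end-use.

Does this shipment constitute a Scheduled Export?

Yes

§8.4 — Assessable Good: [the consignee is an affiliated undertaking? yes] AND [the consignee is a government body? yes] AND [the goods have been substantially transformed in the territory? yes] → satisfied.
§8.6 — Assessable Export: [the goods are of domestic origin? no] OR [the goods do not incorporate encryption functionality? yes] → satisfied.
§8.8 — Certified Export: [Assessable Good (§8.4)? yes] OR [Assessable Export (§8.6)? yes] OR [the goods are intended for civil end-use? yes] → satisfied.
§8.2 — Class-J Item: [the end-use certificate has been lodged? yes] AND [Certified Export (§8.8)? yes] → satisfied.
§8.9 — Primary Good: [the goods are of domestic origin? no] AND [the goods have not been substantially transformed in the territory? no] → not satisfied.
§8.11 — Tier I Good: [the goods are of domestic origin? no] AND [the exporter holds a general authorisation? yes] → not satisfied.
§8.3 — Excluded Article: [Primary Good (§8.9)? no] OR [not a Tier I Good (§8.11)? yes] → satisfied.
§8.10 — Scheduled Export: [Class-J Item (§8.2)? yes] AND [Excluded Article (§8.3)? yes] → satisfied.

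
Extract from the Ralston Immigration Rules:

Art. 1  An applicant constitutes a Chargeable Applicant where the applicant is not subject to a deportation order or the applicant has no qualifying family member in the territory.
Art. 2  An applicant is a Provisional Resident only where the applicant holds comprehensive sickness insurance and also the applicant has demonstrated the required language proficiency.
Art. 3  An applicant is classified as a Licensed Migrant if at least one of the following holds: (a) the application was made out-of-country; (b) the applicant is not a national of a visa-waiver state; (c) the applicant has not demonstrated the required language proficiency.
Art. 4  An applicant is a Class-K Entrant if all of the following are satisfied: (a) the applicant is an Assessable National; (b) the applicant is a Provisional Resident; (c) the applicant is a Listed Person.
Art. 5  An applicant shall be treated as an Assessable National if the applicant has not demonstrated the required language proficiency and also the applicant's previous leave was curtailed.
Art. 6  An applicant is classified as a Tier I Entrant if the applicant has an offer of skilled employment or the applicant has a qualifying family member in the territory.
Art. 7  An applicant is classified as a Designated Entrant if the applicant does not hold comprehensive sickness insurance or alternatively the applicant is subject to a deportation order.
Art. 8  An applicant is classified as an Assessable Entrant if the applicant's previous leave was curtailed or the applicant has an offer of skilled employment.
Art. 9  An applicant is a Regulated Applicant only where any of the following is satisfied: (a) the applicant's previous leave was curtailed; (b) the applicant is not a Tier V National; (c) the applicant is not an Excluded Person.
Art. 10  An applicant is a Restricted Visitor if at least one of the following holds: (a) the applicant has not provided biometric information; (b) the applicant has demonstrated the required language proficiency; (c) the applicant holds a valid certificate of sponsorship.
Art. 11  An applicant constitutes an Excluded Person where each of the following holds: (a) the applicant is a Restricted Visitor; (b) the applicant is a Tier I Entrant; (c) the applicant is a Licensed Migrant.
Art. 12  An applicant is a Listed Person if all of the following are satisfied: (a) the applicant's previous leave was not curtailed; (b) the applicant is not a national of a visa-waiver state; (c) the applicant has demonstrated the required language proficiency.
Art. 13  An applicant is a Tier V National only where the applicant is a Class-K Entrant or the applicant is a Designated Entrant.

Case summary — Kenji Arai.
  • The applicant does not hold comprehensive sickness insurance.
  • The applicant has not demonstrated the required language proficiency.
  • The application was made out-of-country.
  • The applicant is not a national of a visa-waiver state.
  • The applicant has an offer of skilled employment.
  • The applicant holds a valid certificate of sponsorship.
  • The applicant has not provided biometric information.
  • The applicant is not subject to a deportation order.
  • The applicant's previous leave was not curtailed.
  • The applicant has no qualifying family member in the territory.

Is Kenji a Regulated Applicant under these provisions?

article 5 — Assessable National: [the applicant has not demonstrated the required language proficiency? yes] AND [the applicant's previous leave was curtailed? no] → not satisfied.
article 2 — Provisional Resident: [the applicant holds comprehensive sickness insurance? no] AND [the applicant has demonstrated the required language proficiency? no] → not satisfied.
article 12 — Listed Person: [the applicant's previous leave was not curtailed? yes] AND [the applicant is not a national of a visa-waiver state? yes] AND [the applicant has demonstrated the required language proficiency? no] → not satisfied.
article 4 — Class-K Entrant: [Assessable National (article 5)? no] AND [Provisional Resident (article 2)? no] AND [Listed Person (article 12)? no] → not satisfied.
article 7 — Designated Entrant: [the applicant does not hold comprehensive sickness insurance? yes] OR [the applicant is subject to a deportation order? no] → satisfied.
article 13 — Tier V National: [Class-K Entrant (article 4)? no] OR [Designated Entrant (article 7)? yes] → satisfied.
article 10 — Restricted Visitor: [the applicant has not provided biometric information? yes] OR [the applicant has demonstrated the required language proficiency? no] OR [the applicant holds a valid certificate of sponsorship? yes] → satisfied.
article 6 — Tier I Entrant: [the applicant has an offer of skilled employment? yes] OR [the applicant has a qualifying family member in the territory? no] → satisfied.
article 3 — Licensed Migrant: [the application was made out-of-country? yes] OR [the applicant is not a national of a visa-waiver state? yes] OR [the applicant has not demonstrated the required language proficiency? yes] → satisfied.
article 11 — Excluded Person: [Restricted Visitor (article 10)? yes] AND [Tier I Entrant (article 6)? yes] AND [Licensed Migrant (article 3)? yes] → satisfied.
article 9 — Regulated Applicant: [the applicant's previous leave was curtailed? no] OR [not a Tier V National (article 13)? no] OR [not an Excluded Person (article 11)? no] → not satisfied.

No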